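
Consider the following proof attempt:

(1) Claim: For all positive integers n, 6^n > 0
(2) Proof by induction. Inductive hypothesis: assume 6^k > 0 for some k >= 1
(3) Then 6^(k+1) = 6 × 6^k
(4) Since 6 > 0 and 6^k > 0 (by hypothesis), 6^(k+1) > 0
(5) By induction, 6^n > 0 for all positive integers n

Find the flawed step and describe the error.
Step 5: By induction, 6^n > 0 for all positive integers n

Step 5 concludes the proof by induction, but no base case was ever established. A valid induction proof requires: (1) a base case proving 6^1 > 0, and (2) an inductive step showing IF 6^k > 0 THEN 6^(k+1) > 0. Steps 2-4 correctly establish the inductive step, but without the base case the conclusion in step 5 does not follow.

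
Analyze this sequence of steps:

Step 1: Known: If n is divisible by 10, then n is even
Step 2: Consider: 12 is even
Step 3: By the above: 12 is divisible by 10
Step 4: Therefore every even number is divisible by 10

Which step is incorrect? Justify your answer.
Step 3: By the above: 12 is divisible by 10

Step 3 commits the fallacy of affirming the consequent. The known fact 'divisible by 10 → even' does NOT imply 'even → divisible by 10'. That would be the converse, which is false. For example, 12 is even but 12 ÷ 10 = 1.20, which is not an integer.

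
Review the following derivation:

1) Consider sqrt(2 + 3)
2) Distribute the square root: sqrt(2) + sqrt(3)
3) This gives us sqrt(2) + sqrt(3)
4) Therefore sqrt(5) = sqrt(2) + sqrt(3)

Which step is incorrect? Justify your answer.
Step 2: Distribute the square root: sqrt(2) + sqrt(3)

Step 2 incorrectly 'distributes' the square root over addition. The square root function does not distribute: sqrt(a + b) ≠ sqrt(a) + sqrt(b). In fact, sqrt(2 + 3) = sqrt(5) ≈ 2.2361, while sqrt(2) + sqrt(3) ≈ 3.1463.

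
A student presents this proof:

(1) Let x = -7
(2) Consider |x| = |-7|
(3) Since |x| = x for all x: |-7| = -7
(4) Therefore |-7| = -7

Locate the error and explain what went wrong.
Step 3: Since |x| = x for all x: |-7| = -7

Step 3 incorrectly states that |x| = x for all x. The correct definition is |x| = x when x >= 0, and |x| = -x when x < 0. Since -7 < 0, we have |-7| = -(-7) = 7, not -7.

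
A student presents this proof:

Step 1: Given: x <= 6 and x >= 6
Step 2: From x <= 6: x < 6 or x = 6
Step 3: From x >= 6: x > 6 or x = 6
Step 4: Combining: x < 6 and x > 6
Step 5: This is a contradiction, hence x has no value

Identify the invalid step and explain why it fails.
Step 4: Combining: x < 6 and x > 6

Step 4 incorrectly combines the conditions. From x <= 6 and x >= 6, the intersection is x = 6. The error treats the 'or' cases as 'and' requirements. The correct conclusion is that x = 6 is the unique solution, not that no solution exists.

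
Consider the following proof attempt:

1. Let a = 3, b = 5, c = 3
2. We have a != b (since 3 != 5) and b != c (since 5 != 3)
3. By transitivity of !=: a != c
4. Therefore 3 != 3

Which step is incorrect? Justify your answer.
Step 3: By transitivity of !=: a != c

Step 3 incorrectly applies transitivity to the '!=' relation. Transitivity states: if a R b and b R c, then a R c. However, '!=' is not transitive. Counterexample: 3 != 5 and 5 != 3, but 3 = 3 (both equal 3). Transitivity holds for relations like <, <=, =, but not for !=.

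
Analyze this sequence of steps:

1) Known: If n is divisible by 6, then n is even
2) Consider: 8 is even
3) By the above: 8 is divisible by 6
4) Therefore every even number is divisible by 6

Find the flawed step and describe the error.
Step 3: By the above: 8 is divisible by 6

Step 3 commits the fallacy of affirming the consequent. The known fact 'divisible by 6 → even' does NOT imply 'even → divisible by 6'. That would be the converse, which is false. For example, 8 is even but 8 ÷ 6 = 1.33, which is not an integer.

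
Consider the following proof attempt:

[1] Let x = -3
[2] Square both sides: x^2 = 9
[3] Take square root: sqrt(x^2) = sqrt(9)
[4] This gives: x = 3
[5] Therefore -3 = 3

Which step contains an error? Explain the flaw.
Step 4: This gives: x = 3

Step 4 incorrectly states that sqrt(x^2) = x. The correct identity is sqrt(x^2) = |x|. Since x = -3 < 0, we have sqrt(x^2) = |-3| = 3, not x = -3.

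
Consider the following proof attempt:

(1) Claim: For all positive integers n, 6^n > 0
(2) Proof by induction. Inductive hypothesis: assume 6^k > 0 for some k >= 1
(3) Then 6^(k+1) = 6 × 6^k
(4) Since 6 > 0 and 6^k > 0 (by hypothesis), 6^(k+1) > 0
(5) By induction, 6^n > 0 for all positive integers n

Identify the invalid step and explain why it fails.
Step 5: By induction, 6^n > 0 for all positive integers n

Step 5 concludes the proof by induction, but no base case was ever established. A valid induction proof requires: (1) a base case proving 6^1 > 0, and (2) an inductive step showing IF 6^k > 0 THEN 6^(k+1) > 0. Steps 2-4 correctly establish the inductive step, but without the base case the conclusion in step 5 does not follow.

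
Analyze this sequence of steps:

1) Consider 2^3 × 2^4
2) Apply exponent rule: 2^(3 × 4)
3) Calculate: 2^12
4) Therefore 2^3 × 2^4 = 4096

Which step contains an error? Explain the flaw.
Step 2: Apply exponent rule: 2^(3 × 4)

Step 2 incorrectly states that a^b × a^c = a^(b×c). The correct rule is a^b × a^c = a^(b+c). The actual value is 2^3 × 2^4 = 2^7 = 128, not 2^12 = 4096.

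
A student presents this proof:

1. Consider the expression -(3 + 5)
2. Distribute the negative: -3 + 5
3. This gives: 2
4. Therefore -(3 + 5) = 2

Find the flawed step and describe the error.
Step 2: Distribute the negative: -3 + 5

Step 2 incorrectly distributes the negative sign. The correct distribution is -(3 + 5) = -3 - 5 = -8. The negative must be applied to both terms, not just the first. The error treats -(3 + 5) as -3 + 5, which equals 2 instead of -8.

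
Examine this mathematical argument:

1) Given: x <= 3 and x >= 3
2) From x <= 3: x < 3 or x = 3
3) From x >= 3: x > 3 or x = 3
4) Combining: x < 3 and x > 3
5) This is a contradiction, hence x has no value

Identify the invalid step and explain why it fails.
Step 4: Combining: x < 3 and x > 3

Step 4 incorrectly combines the conditions. From x <= 3 and x >= 3, the intersection is x = 3. The error treats the 'or' cases as 'and' requirements. The correct conclusion is that x = 3 is the unique solution, not that no solution exists.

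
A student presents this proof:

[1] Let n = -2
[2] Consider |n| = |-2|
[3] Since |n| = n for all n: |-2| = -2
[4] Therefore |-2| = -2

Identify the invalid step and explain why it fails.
Step 3: Since |n| = n for all n: |-2| = -2

Step 3 incorrectly states that |n| = n for all n. The correct definition is |n| = n when n >= 0, and |n| = -n when n < 0. Since -2 < 0, we have |-2| = -(-2) = 2, not -2.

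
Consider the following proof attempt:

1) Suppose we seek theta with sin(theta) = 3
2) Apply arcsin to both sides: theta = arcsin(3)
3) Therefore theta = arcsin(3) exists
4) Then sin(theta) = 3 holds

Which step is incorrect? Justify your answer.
Step 2: Apply arcsin to both sides: theta = arcsin(3)

Step 2 applies arcsin to 3. However, arcsin(x) is only defined for x in [-1, 1] because sin(theta) can only produce values in that range. Since |3| > 1, arcsin(3) is undefined. There is no angle whose sine equals 3.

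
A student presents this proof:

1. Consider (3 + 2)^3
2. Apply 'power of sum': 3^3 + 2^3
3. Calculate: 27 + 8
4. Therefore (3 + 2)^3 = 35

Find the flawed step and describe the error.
Step 2: Apply 'power of sum': 3^3 + 2^3

Step 2 incorrectly applies a non-existent rule '(a+b)^n = a^n + b^n'. This is false in general. The correct expansion uses the binomial theorem. The actual value is (3 + 2)^3 = 5^3 = 125, not 35.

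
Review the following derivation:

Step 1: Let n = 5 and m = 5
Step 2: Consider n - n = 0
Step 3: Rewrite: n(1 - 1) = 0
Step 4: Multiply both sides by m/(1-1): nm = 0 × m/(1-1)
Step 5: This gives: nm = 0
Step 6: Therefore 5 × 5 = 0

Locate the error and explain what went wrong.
Step 4: Multiply both sides by m/(1-1): nm = 0 × m/(1-1)

Step 4 multiplies both sides by m/(1-1). However, 1-1 = 0, so this is multiplication by m/0, which is undefined. We cannot multiply by an undefined expression.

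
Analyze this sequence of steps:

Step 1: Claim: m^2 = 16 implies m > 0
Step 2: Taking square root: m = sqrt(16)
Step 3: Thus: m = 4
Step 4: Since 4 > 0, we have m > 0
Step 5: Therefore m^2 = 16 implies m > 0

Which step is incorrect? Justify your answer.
Step 2: Taking square root: m = sqrt(16)

Step 2 takes the square root and assumes the positive root only. The equation m^2 = 16 actually has two solutions: m = 4 and m = -4. The proof silently assumes m > 0 without justification, then uses this assumption to conclude m > 0, which is circular. The counterexample m = -4 shows the claim is false.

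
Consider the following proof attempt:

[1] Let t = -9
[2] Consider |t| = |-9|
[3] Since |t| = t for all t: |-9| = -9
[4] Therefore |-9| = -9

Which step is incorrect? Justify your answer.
Step 3: Since |t| = t for all t: |-9| = -9

Step 3 incorrectly states that |t| = t for all t. The correct definition is |t| = t when t >= 0, and |t| = -t when t < 0. Since -9 < 0, we have |-9| = -(-9) = 9, not -9.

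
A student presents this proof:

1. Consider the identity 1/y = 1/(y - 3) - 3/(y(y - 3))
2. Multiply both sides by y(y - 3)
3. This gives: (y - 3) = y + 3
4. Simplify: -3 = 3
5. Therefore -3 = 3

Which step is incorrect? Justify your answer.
Step 3: This gives: (y - 3) = y + 3

Step 3 makes a sign error when clearing denominators. Multiplying -3/(y(y - 3)) by y(y - 3) gives -3, not +3. The correct result is (y - 3) = y - 3, which is trivially true, not (y - 3) = y + 3. (Step 1 is a valid identity: 1/(y - 3) - 3/(y(y - 3)) = (y - 3)/(y(y - 3)) = 1/y.)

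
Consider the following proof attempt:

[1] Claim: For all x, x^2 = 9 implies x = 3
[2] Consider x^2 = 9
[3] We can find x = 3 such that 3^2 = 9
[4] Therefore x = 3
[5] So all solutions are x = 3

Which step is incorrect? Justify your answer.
Step 4: Therefore x = 3

Step 4 incorrectly concludes that x = 3 is the only solution. The proof shows that x = 3 is A solution (existence), but does not show it is the ONLY solution (uniqueness). In fact, x = -3 is also a solution since (-3)^2 = 9. Finding one solution doesn't prove there are no others.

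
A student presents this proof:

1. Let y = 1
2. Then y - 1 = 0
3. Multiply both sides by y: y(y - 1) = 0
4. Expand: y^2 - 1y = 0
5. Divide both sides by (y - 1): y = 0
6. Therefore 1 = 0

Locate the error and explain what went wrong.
Step 5: Divide both sides by (y - 1): y = 0

Step 5 divides both sides by (y - 1). However, since y = 1, we have (y - 1) = 0. Division by zero is undefined, making this step invalid.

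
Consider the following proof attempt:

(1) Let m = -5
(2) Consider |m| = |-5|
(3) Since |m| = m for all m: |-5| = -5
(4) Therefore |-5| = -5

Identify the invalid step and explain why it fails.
Step 3: Since |m| = m for all m: |-5| = -5

Step 3 incorrectly states that |m| = m for all m. The correct definition is |m| = m when m >= 0, and |m| = -m when m < 0. Since -5 < 0, we have |-5| = -(-5) = 5, not -5.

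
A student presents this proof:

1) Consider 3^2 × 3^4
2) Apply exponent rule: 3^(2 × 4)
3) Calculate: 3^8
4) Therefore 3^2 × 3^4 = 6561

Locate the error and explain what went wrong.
Step 2: Apply exponent rule: 3^(2 × 4)

Step 2 incorrectly states that a^b × a^c = a^(b×c). The correct rule is a^b × a^c = a^(b+c). The actual value is 3^2 × 3^4 = 3^6 = 729, not 3^8 = 6561.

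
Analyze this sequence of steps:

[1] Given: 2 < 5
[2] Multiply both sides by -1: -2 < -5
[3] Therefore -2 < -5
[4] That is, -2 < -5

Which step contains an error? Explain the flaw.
Step 2: Multiply both sides by -1: -2 < -5

Step 2 multiplies both sides by -1 but fails to reverse the inequality sign. When multiplying (or dividing) an inequality by a negative number, the direction must be reversed. Since 2 < 5, we should get -2 > -5, i.e., -2 > -5.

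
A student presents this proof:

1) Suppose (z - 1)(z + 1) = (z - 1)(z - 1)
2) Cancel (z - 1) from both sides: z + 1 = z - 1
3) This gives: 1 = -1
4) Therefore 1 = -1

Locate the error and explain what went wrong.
Step 2: Cancel (z - 1) from both sides: z + 1 = z - 1

Step 2 cancels (z - 1) from both sides. This is only valid if (z - 1) ≠ 0, i.e., z ≠ 1. When z = 1, both sides equal zero regardless of the other factors. The correct approach requires considering z = 1 as a separate case.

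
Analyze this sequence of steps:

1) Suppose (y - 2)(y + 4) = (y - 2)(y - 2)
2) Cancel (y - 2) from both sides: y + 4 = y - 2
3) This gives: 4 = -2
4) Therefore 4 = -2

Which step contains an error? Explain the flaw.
Step 2: Cancel (y - 2) from both sides: y + 4 = y - 2

Step 2 cancels (y - 2) from both sides. This is only valid if (y - 2) ≠ 0, i.e., y ≠ 2. When y = 2, both sides equal zero regardless of the other factors. The correct approach requires considering y = 2 as a separate case.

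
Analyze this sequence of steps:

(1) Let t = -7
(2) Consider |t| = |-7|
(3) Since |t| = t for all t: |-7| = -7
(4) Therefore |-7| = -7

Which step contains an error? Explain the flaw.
Step 3: Since |t| = t for all t: |-7| = -7

Step 3 incorrectly states that |t| = t for all t. The correct definition is |t| = t when t >= 0, and |t| = -t when t < 0. Since -7 < 0, we have |-7| = -(-7) = 7, not -7.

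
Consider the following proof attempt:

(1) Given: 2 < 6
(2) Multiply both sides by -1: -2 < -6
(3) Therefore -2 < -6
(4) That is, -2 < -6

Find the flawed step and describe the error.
Step 2: Multiply both sides by -1: -2 < -6

Step 2 multiplies both sides by -1 but fails to reverse the inequality sign. When multiplying (or dividing) an inequality by a negative number, the direction must be reversed. Since 2 < 6, we should get -2 > -6, i.e., -2 > -6.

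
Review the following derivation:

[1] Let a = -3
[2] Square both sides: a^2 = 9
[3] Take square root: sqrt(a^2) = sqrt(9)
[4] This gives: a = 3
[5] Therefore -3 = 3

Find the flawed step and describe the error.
Step 4: This gives: a = 3

Step 4 incorrectly states that sqrt(a^2) = a. The correct identity is sqrt(a^2) = |a|. Since a = -3 < 0, we have sqrt(a^2) = |-3| = 3, not a = -3.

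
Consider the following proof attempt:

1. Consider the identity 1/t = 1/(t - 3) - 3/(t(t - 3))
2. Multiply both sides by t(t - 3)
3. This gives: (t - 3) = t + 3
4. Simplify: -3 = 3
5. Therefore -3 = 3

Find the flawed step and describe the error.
Step 3: This gives: (t - 3) = t + 3

Step 3 makes a sign error when clearing denominators. Multiplying -3/(t(t - 3)) by t(t - 3) gives -3, not +3. The correct result is (t - 3) = t - 3, which is trivially true, not (t - 3) = t + 3. (Step 1 is a valid identity: 1/(t - 3) - 3/(t(t - 3)) = (t - 3)/(t(t - 3)) = 1/t.)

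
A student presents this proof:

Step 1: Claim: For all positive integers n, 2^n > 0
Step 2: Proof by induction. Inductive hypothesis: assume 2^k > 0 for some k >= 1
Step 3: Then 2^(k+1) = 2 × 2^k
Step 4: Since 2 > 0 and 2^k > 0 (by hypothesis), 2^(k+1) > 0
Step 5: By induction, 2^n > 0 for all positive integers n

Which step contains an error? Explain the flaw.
Step 5: By induction, 2^n > 0 for all positive integers n

Step 5 concludes the proof by induction, but no base case was ever established. A valid induction proof requires: (1) a base case proving 2^1 > 0, and (2) an inductive step showing IF 2^k > 0 THEN 2^(k+1) > 0. Steps 2-4 correctly establish the inductive step, but without the base case the conclusion in step 5 does not follow.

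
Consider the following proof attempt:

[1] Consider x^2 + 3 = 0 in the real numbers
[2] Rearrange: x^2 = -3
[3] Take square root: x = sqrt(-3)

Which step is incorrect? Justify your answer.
Step 3: Take square root: x = sqrt(-3)

Step 3 takes the square root of -3, which is negative. In the real number system, the square root of a negative number is undefined. The equation x^2 + 3 = 0 has no real solutions. Square roots of negative numbers only exist in the complex numbers.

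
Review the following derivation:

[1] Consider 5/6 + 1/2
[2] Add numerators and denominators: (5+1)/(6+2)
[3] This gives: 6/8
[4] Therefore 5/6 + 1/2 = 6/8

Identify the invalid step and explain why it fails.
Step 2: Add numerators and denominators: (5+1)/(6+2)

Step 2 incorrectly adds fractions by separately adding numerators and denominators. This is wrong. The correct method requires a common denominator: 5/6 + 1/2 = (5×2 + 1×6)/(6×2) = 16/12 = 4/3. The method used gives 6/8, which is different.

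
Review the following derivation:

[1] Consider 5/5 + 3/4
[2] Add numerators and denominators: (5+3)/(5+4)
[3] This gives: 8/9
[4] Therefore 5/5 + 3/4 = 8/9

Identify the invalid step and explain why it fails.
Step 2: Add numerators and denominators: (5+3)/(5+4)

Step 2 incorrectly adds fractions by separately adding numerators and denominators. This is wrong. The correct method requires a common denominator: 5/5 + 3/4 = (5×4 + 3×5)/(5×4) = 35/20 = 7/4. The method used gives 8/9, which is different.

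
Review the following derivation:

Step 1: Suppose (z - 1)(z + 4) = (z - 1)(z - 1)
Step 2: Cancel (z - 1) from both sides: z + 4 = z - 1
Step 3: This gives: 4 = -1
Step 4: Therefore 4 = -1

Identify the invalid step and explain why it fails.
Step 2: Cancel (z - 1) from both sides: z + 4 = z - 1

Step 2 cancels (z - 1) from both sides. This is only valid if (z - 1) ≠ 0, i.e., z ≠ 1. When z = 1, both sides equal zero regardless of the other factors. The correct approach requires considering z = 1 as a separate case.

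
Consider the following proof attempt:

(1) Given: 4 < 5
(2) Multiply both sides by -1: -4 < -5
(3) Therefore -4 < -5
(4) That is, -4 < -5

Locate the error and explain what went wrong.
Step 2: Multiply both sides by -1: -4 < -5

Step 2 multiplies both sides by -1 but fails to reverse the inequality sign. When multiplying (or dividing) an inequality by a negative number, the direction must be reversed. Since 4 < 5, we should get -4 > -5, i.e., -4 > -5.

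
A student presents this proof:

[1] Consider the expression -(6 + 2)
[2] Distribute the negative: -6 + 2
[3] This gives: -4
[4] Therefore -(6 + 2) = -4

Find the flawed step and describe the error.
Step 2: Distribute the negative: -6 + 2

Step 2 incorrectly distributes the negative sign. The correct distribution is -(6 + 2) = -6 - 2 = -8. The negative must be applied to both terms, not just the first. The error treats -(6 + 2) as -6 + 2, which equals -4 instead of -8.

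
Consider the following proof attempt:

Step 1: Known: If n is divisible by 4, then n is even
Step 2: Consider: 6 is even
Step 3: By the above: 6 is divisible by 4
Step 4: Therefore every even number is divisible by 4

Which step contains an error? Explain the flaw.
Step 3: By the above: 6 is divisible by 4

Step 3 commits the fallacy of affirming the consequent. The known fact 'divisible by 4 → even' does NOT imply 'even → divisible by 4'. That would be the converse, which is false. For example, 6 is even but 6 ÷ 4 = 1.50, which is not an integer.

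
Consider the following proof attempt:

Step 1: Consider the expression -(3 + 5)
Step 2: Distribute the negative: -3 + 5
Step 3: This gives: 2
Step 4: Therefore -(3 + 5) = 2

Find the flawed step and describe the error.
Step 2: Distribute the negative: -3 + 5

Step 2 incorrectly distributes the negative sign. The correct distribution is -(3 + 5) = -3 - 5 = -8. The negative must be applied to both terms, not just the first. The error treats -(3 + 5) as -3 + 5, which equals 2 instead of -8.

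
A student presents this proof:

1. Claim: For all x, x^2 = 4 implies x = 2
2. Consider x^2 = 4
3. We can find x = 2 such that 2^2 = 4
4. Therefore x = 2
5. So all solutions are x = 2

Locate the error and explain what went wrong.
Step 4: Therefore x = 2

Step 4 incorrectly concludes that x = 2 is the only solution. The proof shows that x = 2 is A solution (existence), but does not show it is the ONLY solution (uniqueness). In fact, x = -2 is also a solution since (-2)^2 = 4. Finding one solution doesn't prove there are no others.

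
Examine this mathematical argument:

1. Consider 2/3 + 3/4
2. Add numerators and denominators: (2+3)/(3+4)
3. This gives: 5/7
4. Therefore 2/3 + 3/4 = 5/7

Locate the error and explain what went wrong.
Step 2: Add numerators and denominators: (2+3)/(3+4)

Step 2 incorrectly adds fractions by separately adding numerators and denominators. This is wrong. The correct method requires a common denominator: 2/3 + 3/4 = (2×4 + 3×3)/(3×4) = 17/12 = 17/12. The method used gives 5/7, which is different.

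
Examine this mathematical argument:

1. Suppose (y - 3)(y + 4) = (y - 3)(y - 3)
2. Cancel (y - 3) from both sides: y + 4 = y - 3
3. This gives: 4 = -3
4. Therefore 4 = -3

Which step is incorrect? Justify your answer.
Step 2: Cancel (y - 3) from both sides: y + 4 = y - 3

Step 2 cancels (y - 3) from both sides. This is only valid if (y - 3) ≠ 0, i.e., y ≠ 3. When y = 3, both sides equal zero regardless of the other factors. The correct approach requires considering y = 3 as a separate case.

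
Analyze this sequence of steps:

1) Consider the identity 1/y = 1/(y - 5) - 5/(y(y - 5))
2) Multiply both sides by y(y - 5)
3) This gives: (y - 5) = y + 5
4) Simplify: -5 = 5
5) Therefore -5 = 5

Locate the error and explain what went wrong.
Step 3: This gives: (y - 5) = y + 5

Step 3 makes a sign error when clearing denominators. Multiplying -5/(y(y - 5)) by y(y - 5) gives -5, not +5. The correct result is (y - 5) = y - 5, which is trivially true, not (y - 5) = y + 5. (Step 1 is a valid identity: 1/(y - 5) - 5/(y(y - 5)) = (y - 5)/(y(y - 5)) = 1/y.)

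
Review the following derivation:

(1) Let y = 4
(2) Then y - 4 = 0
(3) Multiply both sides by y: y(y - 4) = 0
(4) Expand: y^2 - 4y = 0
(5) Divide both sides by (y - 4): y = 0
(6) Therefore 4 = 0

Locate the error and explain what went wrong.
Step 5: Divide both sides by (y - 4): y = 0

Step 5 divides both sides by (y - 4). However, since y = 4, we have (y - 4) = 0. Division by zero is undefined, making this step invalid.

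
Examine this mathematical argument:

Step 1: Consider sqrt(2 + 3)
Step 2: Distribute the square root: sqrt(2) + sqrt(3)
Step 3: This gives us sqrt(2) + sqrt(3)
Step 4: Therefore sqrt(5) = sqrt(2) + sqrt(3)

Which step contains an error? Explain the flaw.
Step 2: Distribute the square root: sqrt(2) + sqrt(3)

Step 2 incorrectly 'distributes' the square root over addition. The square root function does not distribute: sqrt(a + b) ≠ sqrt(a) + sqrt(b). In fact, sqrt(2 + 3) = sqrt(5) ≈ 2.2361, while sqrt(2) + sqrt(3) ≈ 3.1463.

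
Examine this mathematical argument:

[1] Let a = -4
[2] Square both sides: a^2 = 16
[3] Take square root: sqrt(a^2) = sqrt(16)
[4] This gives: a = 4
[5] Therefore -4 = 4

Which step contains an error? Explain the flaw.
Step 4: This gives: a = 4

Step 4 incorrectly states that sqrt(a^2) = a. The correct identity is sqrt(a^2) = |a|. Since a = -4 < 0, we have sqrt(a^2) = |-4| = 4, not a = -4.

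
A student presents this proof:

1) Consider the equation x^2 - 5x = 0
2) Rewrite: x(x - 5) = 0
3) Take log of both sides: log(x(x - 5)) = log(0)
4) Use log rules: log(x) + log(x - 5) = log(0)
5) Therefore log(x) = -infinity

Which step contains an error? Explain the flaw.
Step 3: Take log of both sides: log(x(x - 5)) = log(0)

Step 3 takes the logarithm of both sides, resulting in log(0) on the right side. The logarithm is only defined for positive numbers; log(0) is undefined (approaches negative infinity). This operation is invalid.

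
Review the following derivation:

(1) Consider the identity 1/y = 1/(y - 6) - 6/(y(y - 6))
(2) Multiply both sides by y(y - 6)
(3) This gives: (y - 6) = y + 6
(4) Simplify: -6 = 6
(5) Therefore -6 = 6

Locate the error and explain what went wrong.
Step 3: This gives: (y - 6) = y + 6

Step 3 makes a sign error when clearing denominators. Multiplying -6/(y(y - 6)) by y(y - 6) gives -6, not +6. The correct result is (y - 6) = y - 6, which is trivially true, not (y - 6) = y + 6. (Step 1 is a valid identity: 1/(y - 6) - 6/(y(y - 6)) = (y - 6)/(y(y - 6)) = 1/y.)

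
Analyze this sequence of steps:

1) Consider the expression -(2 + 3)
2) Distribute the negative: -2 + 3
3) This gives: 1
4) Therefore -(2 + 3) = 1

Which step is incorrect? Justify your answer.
Step 2: Distribute the negative: -2 + 3

Step 2 incorrectly distributes the negative sign. The correct distribution is -(2 + 3) = -2 - 3 = -5. The negative must be applied to both terms, not just the first. The error treats -(2 + 3) as -2 + 3, which equals 1 instead of -5.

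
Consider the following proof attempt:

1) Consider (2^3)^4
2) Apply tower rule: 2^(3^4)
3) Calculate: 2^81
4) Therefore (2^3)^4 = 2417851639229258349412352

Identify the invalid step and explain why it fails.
Step 2: Apply tower rule: 2^(3^4)

Step 2 incorrectly states that (a^b)^c = a^(b^c). The correct rule is (a^b)^c = a^(b×c). The actual value is (2^3)^4 = 2^12 = 4096, not 2^81 = 2417851639229258349412352.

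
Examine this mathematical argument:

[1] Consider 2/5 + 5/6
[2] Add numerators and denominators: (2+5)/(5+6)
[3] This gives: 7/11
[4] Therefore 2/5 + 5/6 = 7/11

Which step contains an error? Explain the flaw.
Step 2: Add numerators and denominators: (2+5)/(5+6)

Step 2 incorrectly adds fractions by separately adding numerators and denominators. This is wrong. The correct method requires a common denominator: 2/5 + 5/6 = (2×6 + 5×5)/(5×6) = 37/30 = 37/30. The method used gives 7/11, which is different.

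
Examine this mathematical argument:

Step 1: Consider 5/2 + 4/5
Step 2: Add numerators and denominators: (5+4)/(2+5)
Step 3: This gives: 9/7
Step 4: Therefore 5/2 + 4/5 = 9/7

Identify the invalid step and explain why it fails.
Step 2: Add numerators and denominators: (5+4)/(2+5)

Step 2 incorrectly adds fractions by separately adding numerators and denominators. This is wrong. The correct method requires a common denominator: 5/2 + 4/5 = (5×5 + 4×2)/(2×5) = 33/10 = 33/10. The method used gives 9/7, which is different.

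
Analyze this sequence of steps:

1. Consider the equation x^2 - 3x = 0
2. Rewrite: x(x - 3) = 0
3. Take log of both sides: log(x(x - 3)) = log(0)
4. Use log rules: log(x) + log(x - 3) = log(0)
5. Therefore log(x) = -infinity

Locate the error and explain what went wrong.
Step 3: Take log of both sides: log(x(x - 3)) = log(0)

Step 3 takes the logarithm of both sides, resulting in log(0) on the right side. The logarithm is only defined for positive numbers; log(0) is undefined (approaches negative infinity). This operation is invalid.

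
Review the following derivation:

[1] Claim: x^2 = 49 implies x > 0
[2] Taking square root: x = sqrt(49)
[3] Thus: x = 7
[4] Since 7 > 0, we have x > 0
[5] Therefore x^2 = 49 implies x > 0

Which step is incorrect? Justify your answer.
Step 2: Taking square root: x = sqrt(49)

Step 2 takes the square root and assumes the positive root only. The equation x^2 = 49 actually has two solutions: x = 7 and x = -7. The proof silently assumes x > 0 without justification, then uses this assumption to conclude x > 0, which is circular. The counterexample x = -7 shows the claim is false.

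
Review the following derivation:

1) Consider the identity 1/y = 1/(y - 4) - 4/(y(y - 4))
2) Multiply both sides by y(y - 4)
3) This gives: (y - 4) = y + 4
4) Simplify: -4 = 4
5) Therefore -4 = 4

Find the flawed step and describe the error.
Step 3: This gives: (y - 4) = y + 4

Step 3 makes a sign error when clearing denominators. Multiplying -4/(y(y - 4)) by y(y - 4) gives -4, not +4. The correct result is (y - 4) = y - 4, which is trivially true, not (y - 4) = y + 4. (Step 1 is a valid identity: 1/(y - 4) - 4/(y(y - 4)) = (y - 4)/(y(y - 4)) = 1/y.)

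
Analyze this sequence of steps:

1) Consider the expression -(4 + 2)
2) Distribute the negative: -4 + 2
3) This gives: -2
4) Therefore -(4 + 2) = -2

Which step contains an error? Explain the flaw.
Step 2: Distribute the negative: -4 + 2

Step 2 incorrectly distributes the negative sign. The correct distribution is -(4 + 2) = -4 - 2 = -6. The negative must be applied to both terms, not just the first. The error treats -(4 + 2) as -4 + 2, which equals -2 instead of -6.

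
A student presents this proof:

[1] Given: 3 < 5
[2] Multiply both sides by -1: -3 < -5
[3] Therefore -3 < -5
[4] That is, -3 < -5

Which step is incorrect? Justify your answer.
Step 2: Multiply both sides by -1: -3 < -5

Step 2 multiplies both sides by -1 but fails to reverse the inequality sign. When multiplying (or dividing) an inequality by a negative number, the direction must be reversed. Since 3 < 5, we should get -3 > -5, i.e., -3 > -5.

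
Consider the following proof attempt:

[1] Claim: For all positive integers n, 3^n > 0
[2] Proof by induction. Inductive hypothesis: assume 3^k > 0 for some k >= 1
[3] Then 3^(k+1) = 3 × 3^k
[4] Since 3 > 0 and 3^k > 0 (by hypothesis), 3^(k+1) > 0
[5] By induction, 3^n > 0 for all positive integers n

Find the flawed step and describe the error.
Step 5: By induction, 3^n > 0 for all positive integers n

Step 5 concludes the proof by induction, but no base case was ever established. A valid induction proof requires: (1) a base case proving 3^1 > 0, and (2) an inductive step showing IF 3^k > 0 THEN 3^(k+1) > 0. Steps 2-4 correctly establish the inductive step, but without the base case the conclusion in step 5 does not follow.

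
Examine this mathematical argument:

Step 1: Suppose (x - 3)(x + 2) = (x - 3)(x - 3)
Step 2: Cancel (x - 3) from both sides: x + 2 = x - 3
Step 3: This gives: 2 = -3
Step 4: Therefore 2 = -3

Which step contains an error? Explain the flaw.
Step 2: Cancel (x - 3) from both sides: x + 2 = x - 3

Step 2 cancels (x - 3) from both sides. This is only valid if (x - 3) ≠ 0, i.e., x ≠ 3. When x = 3, both sides equal zero regardless of the other factors. The correct approach requires considering x = 3 as a separate case.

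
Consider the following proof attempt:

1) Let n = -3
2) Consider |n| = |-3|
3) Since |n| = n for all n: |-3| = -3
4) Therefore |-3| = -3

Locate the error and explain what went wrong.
Step 3: Since |n| = n for all n: |-3| = -3

Step 3 incorrectly states that |n| = n for all n. The correct definition is |n| = n when n >= 0, and |n| = -n when n < 0. Since -3 < 0, we have |-3| = -(-3) = 3, not -3.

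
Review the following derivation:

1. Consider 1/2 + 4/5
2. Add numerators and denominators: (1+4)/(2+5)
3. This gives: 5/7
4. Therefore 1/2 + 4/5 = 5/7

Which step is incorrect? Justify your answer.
Step 2: Add numerators and denominators: (1+4)/(2+5)

Step 2 incorrectly adds fractions by separately adding numerators and denominators. This is wrong. The correct method requires a common denominator: 1/2 + 4/5 = (1×5 + 4×2)/(2×5) = 13/10 = 13/10. The method used gives 5/7, which is different.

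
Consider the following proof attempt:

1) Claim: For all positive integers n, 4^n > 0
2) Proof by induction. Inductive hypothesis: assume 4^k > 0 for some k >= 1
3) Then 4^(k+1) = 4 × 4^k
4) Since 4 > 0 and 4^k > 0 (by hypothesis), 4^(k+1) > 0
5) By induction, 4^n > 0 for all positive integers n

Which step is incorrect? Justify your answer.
Step 5: By induction, 4^n > 0 for all positive integers n

Step 5 concludes the proof by induction, but no base case was ever established. A valid induction proof requires: (1) a base case proving 4^1 > 0, and (2) an inductive step showing IF 4^k > 0 THEN 4^(k+1) > 0. Steps 2-4 correctly establish the inductive step, but without the base case the conclusion in step 5 does not follow.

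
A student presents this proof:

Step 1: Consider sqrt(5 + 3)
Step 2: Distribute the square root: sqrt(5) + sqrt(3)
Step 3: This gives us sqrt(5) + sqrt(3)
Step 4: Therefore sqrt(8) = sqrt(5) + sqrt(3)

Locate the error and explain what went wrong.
Step 2: Distribute the square root: sqrt(5) + sqrt(3)

Step 2 incorrectly 'distributes' the square root over addition. The square root function does not distribute: sqrt(a + b) ≠ sqrt(a) + sqrt(b). In fact, sqrt(5 + 3) = sqrt(8) ≈ 2.8284, while sqrt(5) + sqrt(3) ≈ 3.9681.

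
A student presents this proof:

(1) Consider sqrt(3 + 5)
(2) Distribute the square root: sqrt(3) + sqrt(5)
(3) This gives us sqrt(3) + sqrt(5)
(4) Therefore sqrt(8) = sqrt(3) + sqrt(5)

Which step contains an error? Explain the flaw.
Step 2: Distribute the square root: sqrt(3) + sqrt(5)

Step 2 incorrectly 'distributes' the square root over addition. The square root function does not distribute: sqrt(a + b) ≠ sqrt(a) + sqrt(b). In fact, sqrt(3 + 5) = sqrt(8) ≈ 2.8284, while sqrt(3) + sqrt(5) ≈ 3.9681.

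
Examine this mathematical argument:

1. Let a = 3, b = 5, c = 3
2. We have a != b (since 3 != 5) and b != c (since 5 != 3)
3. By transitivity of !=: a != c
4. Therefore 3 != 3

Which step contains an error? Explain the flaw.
Step 3: By transitivity of !=: a != c

Step 3 incorrectly applies transitivity to the '!=' relation. Transitivity states: if a R b and b R c, then a R c. However, '!=' is not transitive. Counterexample: 3 != 5 and 5 != 3, but 3 = 3 (both equal 3). Transitivity holds for relations like <, <=, =, but not for !=.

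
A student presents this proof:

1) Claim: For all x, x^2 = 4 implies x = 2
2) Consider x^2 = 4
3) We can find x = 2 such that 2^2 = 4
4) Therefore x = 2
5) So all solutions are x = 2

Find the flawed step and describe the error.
Step 4: Therefore x = 2

Step 4 incorrectly concludes that x = 2 is the only solution. The proof shows that x = 2 is A solution (existence), but does not show it is the ONLY solution (uniqueness). In fact, x = -2 is also a solution since (-2)^2 = 4. Finding one solution doesn't prove there are no others.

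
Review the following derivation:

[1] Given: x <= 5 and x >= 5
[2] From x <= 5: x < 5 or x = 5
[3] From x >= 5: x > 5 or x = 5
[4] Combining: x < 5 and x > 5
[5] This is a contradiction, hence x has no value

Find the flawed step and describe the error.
Step 4: Combining: x < 5 and x > 5

Step 4 incorrectly combines the conditions. From x <= 5 and x >= 5, the intersection is x = 5. The error treats the 'or' cases as 'and' requirements. The correct conclusion is that x = 5 is the unique solution, not that no solution exists.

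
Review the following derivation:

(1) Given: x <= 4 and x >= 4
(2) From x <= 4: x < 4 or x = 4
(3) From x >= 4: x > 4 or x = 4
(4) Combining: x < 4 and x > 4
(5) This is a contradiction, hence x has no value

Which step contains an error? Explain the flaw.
Step 4: Combining: x < 4 and x > 4

Step 4 incorrectly combines the conditions. From x <= 4 and x >= 4, the intersection is x = 4. The error treats the 'or' cases as 'and' requirements. The correct conclusion is that x = 4 is the unique solution, not that no solution exists.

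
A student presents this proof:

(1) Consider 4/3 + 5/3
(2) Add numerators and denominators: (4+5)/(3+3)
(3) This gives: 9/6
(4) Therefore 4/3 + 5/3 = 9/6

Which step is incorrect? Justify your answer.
Step 2: Add numerators and denominators: (4+5)/(3+3)

Step 2 incorrectly adds fractions by separately adding numerators and denominators. This is wrong. The correct method requires a common denominator: 4/3 + 5/3 = (4×3 + 5×3)/(3×3) = 27/9 = 3. The method used gives 9/6, which is different.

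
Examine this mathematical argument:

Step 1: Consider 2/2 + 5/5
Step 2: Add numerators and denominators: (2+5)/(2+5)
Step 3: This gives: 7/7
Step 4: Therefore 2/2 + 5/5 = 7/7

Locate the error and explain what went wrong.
Step 2: Add numerators and denominators: (2+5)/(2+5)

Step 2 incorrectly adds fractions by separately adding numerators and denominators. This is wrong. The correct method requires a common denominator: 2/2 + 5/5 = (2×5 + 5×2)/(2×5) = 20/10 = 2. The method used gives 7/7, which is different.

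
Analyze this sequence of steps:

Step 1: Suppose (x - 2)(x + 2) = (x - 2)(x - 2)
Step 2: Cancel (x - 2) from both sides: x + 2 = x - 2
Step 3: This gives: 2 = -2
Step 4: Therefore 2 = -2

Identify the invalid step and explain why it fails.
Step 2: Cancel (x - 2) from both sides: x + 2 = x - 2

Step 2 cancels (x - 2) from both sides. This is only valid if (x - 2) ≠ 0, i.e., x ≠ 2. When x = 2, both sides equal zero regardless of the other factors. The correct approach requires considering x = 2 as a separate case.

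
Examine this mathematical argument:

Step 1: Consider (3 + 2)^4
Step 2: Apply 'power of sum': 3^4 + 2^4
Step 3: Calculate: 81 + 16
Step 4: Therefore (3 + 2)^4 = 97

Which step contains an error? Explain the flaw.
Step 2: Apply 'power of sum': 3^4 + 2^4

Step 2 incorrectly applies a non-existent rule '(a+b)^n = a^n + b^n'. This is false in general. The correct expansion uses the binomial theorem. The actual value is (3 + 2)^4 = 5^4 = 625, not 97.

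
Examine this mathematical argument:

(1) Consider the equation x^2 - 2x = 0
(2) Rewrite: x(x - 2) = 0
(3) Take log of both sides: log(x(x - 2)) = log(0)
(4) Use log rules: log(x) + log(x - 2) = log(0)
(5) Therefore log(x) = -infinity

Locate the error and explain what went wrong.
Step 3: Take log of both sides: log(x(x - 2)) = log(0)

Step 3 takes the logarithm of both sides, resulting in log(0) on the right side. The logarithm is only defined for positive numbers; log(0) is undefined (approaches negative infinity). This operation is invalid.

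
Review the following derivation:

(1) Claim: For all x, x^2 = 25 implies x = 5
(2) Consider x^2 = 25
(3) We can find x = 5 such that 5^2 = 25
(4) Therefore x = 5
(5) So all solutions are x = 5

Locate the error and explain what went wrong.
Step 4: Therefore x = 5

Step 4 incorrectly concludes that x = 5 is the only solution. The proof shows that x = 5 is A solution (existence), but does not show it is the ONLY solution (uniqueness). In fact, x = -5 is also a solution since (-5)^2 = 25. Finding one solution doesn't prove there are no others.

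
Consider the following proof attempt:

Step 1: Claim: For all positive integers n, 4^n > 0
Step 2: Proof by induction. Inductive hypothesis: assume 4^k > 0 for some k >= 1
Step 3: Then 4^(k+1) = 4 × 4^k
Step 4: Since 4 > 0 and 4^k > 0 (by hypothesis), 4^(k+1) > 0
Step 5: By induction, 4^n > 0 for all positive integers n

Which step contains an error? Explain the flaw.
Step 5: By induction, 4^n > 0 for all positive integers n

Step 5 concludes the proof by induction, but no base case was ever established. A valid induction proof requires: (1) a base case proving 4^1 > 0, and (2) an inductive step showing IF 4^k > 0 THEN 4^(k+1) > 0. Steps 2-4 correctly establish the inductive step, but without the base case the conclusion in step 5 does not follow.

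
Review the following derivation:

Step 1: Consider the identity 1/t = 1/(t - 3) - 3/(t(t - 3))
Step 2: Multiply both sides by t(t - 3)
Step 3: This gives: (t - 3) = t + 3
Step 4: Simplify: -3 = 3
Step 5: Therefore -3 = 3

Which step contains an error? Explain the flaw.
Step 3: This gives: (t - 3) = t + 3

Step 3 makes a sign error when clearing denominators. Multiplying -3/(t(t - 3)) by t(t - 3) gives -3, not +3. The correct result is (t - 3) = t - 3, which is trivially true, not (t - 3) = t + 3. (Step 1 is a valid identity: 1/(t - 3) - 3/(t(t - 3)) = (t - 3)/(t(t - 3)) = 1/t.)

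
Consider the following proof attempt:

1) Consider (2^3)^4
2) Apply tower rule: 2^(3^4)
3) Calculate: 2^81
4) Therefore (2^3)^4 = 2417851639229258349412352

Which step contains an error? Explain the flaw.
Step 2: Apply tower rule: 2^(3^4)

Step 2 incorrectly states that (a^b)^c = a^(b^c). The correct rule is (a^b)^c = a^(b×c). The actual value is (2^3)^4 = 2^12 = 4096, not 2^81 = 2417851639229258349412352.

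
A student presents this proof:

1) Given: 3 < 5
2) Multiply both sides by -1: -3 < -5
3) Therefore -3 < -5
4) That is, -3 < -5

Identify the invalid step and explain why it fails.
Step 2: Multiply both sides by -1: -3 < -5

Step 2 multiplies both sides by -1 but fails to reverse the inequality sign. When multiplying (or dividing) an inequality by a negative number, the direction must be reversed. Since 3 < 5, we should get -3 > -5, i.e., -3 > -5.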